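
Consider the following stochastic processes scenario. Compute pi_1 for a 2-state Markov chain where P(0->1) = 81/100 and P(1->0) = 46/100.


Stationary distribution: pi_0 = p10/(p01+p10), pi_1 = p01/(p01+p10)
p01 = 0.8100, p10 = 0.4600
pi_1 = 0.6378

0.6378


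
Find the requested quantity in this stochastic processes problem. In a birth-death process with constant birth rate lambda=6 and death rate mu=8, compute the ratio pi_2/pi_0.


For birth-death process, pi_n/pi_0 = (lambda/mu)^n
= (6/8)^2
= 0.5625

0.5625


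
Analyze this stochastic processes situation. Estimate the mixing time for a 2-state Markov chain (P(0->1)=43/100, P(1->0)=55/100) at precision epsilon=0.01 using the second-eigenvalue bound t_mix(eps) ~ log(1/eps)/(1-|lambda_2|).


lambda_2 = |1 - p01 - p10| = |1 - 0.4300 - 0.5500| = 0.0200
t_mix ~ log(1/eps)/(1 - |lambda_2|)
= log(100)/(1 - 0.0200) = 4.6052/0.9800
= 4.6992

4.6992


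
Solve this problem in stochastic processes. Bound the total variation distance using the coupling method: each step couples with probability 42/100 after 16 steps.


TV distance bound <= (1-delta)^n
= (1 - 0.4200)^16
= 0.5800^16
= 1.6400e-04

1.6400e-04


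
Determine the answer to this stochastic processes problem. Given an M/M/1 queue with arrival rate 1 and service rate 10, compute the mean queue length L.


rho = 1/10 = 0.1000
L = rho/(1-rho)
= 0.1000/0.9000
= 0.1111

0.1111


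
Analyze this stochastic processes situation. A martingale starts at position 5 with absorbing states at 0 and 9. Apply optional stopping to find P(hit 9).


By optional stopping theorem: E(M at tau) = M(0) = 5
P(hit 9)*9 + P(hit 0)*0 = 5
P(hit 9) = (5 - 0)/(9 - 0) = 5/9 = 0.5556

0.5556


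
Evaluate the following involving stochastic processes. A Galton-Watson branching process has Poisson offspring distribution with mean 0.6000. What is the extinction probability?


Since mu = 0.6000 <= 1, extinction probability = 1.

1.0000


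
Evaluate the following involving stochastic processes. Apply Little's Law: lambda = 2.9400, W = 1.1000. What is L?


Little's Law: L = lambda * W
= 2.9400 * 1.1000
= 3.2340

3.2340


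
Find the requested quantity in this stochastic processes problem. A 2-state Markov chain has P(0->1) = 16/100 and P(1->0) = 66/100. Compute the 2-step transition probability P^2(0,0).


Computing P^2 by matrix multiplication.
P = [[0.8400, 0.1600], [0.6600, 0.3400]]
After raising P to the power 2:
P^2(0,0) = 0.8112

0.8112


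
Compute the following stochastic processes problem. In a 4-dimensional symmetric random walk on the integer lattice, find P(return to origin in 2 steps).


P(return in 2 steps) = P(reverse first step) = 1/(2d)
= 1/8
= 0.1250

0.1250


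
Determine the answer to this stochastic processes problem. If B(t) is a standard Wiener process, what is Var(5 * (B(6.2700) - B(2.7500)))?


Var(alpha*(B(t)-B(s))) = alpha^2 * (t-s)
= 5^2 * (6.2700 - 2.7500)
= 25 * 3.5200
= 88.0000

88.0000


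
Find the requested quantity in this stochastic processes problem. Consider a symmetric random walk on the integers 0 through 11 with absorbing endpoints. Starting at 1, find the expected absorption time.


For symmetric RW on 0,...,N with absorbing barriers, E(i) = i*(N-i)
E(1) = 1 * 10 = 10

10


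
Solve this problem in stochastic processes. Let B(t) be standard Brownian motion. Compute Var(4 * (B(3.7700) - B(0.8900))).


Var(alpha*(B(t)-B(s))) = alpha^2 * (t-s)
= 4^2 * (3.7700 - 0.8900)
= 16 * 2.8800
= 46.0800

46.0800


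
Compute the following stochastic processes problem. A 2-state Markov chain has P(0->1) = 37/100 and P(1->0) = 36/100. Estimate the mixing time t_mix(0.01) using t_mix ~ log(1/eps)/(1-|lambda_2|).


lambda_2 = |1 - p01 - p10| = |1 - 0.3700 - 0.3600| = 0.2700
t_mix ~ log(1/eps)/(1 - |lambda_2|)
= log(100)/(1 - 0.2700) = 4.6052/0.7300
= 6.3085

6.3085


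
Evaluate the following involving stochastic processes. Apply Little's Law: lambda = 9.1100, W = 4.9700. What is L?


Little's Law: L = lambda * W
= 9.1100 * 4.9700
= 45.2767

45.2767


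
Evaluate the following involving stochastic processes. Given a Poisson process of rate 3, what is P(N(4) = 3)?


P(N(t)=k) = (lambda*t)^k * exp(-lambda*t) / k!
lambda*t = 12
= 12^3 * exp(-12) / 3!
= 1728 * 6.1442e-06 / 6
= 0.0018

0.0018


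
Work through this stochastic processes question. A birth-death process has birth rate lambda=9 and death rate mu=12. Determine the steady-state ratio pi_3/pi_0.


For birth-death process, pi_n/pi_0 = (lambda/mu)^n
= (9/12)^3
= 0.4219

0.4219


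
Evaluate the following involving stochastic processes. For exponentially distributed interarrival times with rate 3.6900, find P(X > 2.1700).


P(X > t) = exp(-lambda * t)
= exp(-3.6900 * 2.1700)
= exp(-8.0073) = 3.3302e-04

3.3302e-04


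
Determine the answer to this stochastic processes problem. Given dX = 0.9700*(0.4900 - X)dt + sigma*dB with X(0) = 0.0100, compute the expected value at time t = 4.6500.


E[X(t)] = mu + (X(0) - mu)*exp(-theta*t)
= 0.4900 + (0.0100 - 0.4900)*exp(-0.9700*4.6500)
= 0.4900 + -0.4800 * 0.0110
= 0.4847

0.4847


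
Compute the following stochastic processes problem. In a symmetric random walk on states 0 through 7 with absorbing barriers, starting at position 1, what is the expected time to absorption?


For symmetric RW on 0,...,N with absorbing barriers, E(i) = i*(N-i)
E(1) = 1 * 6 = 6

6


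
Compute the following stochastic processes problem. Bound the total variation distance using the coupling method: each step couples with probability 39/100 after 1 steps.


TV distance bound <= (1-delta)^n
= (1 - 0.3900)^1
= 0.6100^1
= 0.6100

0.6100


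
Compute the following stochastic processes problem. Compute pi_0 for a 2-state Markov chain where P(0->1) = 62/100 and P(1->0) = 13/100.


Stationary distribution: pi_0 = p10/(p01+p10), pi_1 = p01/(p01+p10)
p01 = 0.6200, p10 = 0.1300
pi_0 = 0.1733

0.1733


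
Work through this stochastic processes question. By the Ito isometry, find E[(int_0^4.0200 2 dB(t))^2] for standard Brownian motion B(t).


By Ito isometry: E[(int f dB)^2] = int f^2 dt
= 2^2 * 4.0200
= 4 * 4.0200 = 16.0800

16.0800


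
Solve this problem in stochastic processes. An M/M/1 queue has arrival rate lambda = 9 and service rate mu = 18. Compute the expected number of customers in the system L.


rho = 9/18 = 0.5000
L = rho/(1-rho)
= 0.5000/0.5000
= 1.0000

1.0000


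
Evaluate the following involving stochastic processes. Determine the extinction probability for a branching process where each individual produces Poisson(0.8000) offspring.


Since mu = 0.8000 <= 1, extinction probability = 1.

1.0000


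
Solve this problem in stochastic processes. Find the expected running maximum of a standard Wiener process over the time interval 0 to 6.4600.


E(max B(s)) = sqrt(2t/pi)
= sqrt(2*6.4600/pi)
= sqrt(4.1126)
= 2.0279

2.0279


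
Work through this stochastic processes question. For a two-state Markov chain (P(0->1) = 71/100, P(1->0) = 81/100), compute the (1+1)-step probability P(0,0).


P^2 = P^1 * P^1
Computing via matrix multiplication of the transition matrix.
Entry (0,0) of P^2 = 0.6592

0.6592


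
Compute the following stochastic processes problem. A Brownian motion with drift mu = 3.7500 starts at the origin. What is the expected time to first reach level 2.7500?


Expected first passage time = a/mu
= 2.7500/3.7500
= 0.7333

0.7333


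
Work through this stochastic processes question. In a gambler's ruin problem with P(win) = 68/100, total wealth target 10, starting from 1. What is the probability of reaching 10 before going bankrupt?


Gambler's ruin formula:
r = q/p = 0.3200/0.6800 = 0.4706
P(win) = (1 - r^i)/(1 - r^N)
= (1 - 0.4706^1)/(1 - 0.4706^10)
= 0.5297

0.5297


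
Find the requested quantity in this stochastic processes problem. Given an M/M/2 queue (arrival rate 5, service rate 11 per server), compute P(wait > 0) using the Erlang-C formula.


a = lambda/mu = 0.4545
rho = a/c = 0.2273
Erlang-C formula applied:
C(c,a) = 0.0842

0.0842


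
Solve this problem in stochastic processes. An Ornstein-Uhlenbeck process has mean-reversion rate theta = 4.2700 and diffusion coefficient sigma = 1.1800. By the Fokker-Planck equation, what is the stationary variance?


Stationary variance = sigma^2 / (2*theta)
= 1.1800^2 / (2*4.2700)
= 1.3924 / 8.5400
= 0.1630

0.1630


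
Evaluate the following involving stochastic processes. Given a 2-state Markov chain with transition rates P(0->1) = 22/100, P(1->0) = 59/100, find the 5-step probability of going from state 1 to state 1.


Computing P^5 by matrix multiplication.
P = [[0.7800, 0.2200], [0.5900, 0.4100]]
After raising P to the power 5:
P^5(1,1) = 0.2718

0.2718


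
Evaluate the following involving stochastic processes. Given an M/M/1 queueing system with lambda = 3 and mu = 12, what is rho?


rho = lambda/mu
= 3/12
= 0.2500

0.2500


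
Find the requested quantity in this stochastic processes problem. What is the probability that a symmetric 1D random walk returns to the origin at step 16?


P(S(16) = 0) = C(16,8) / 4^8
= 12870 / 65536
= 0.1964

0.1964


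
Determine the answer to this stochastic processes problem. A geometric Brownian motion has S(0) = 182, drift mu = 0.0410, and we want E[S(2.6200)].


E[S(t)] = S(0) * exp(mu * t)
= 182 * exp(0.0410 * 2.6200)
= 182 * 1.1134
= 202.6391

202.6391


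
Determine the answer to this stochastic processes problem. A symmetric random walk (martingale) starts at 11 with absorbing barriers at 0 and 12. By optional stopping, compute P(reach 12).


By optional stopping theorem: E(M at tau) = M(0) = 11
P(hit 12)*12 + P(hit 0)*0 = 11
P(hit 12) = (11 - 0)/(12 - 0) = 11/12 = 0.9167

0.9167


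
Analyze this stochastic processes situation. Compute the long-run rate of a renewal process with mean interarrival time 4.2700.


Long-run renewal rate = 1/E(X)
= 1/4.2700
= 0.2342

0.2342


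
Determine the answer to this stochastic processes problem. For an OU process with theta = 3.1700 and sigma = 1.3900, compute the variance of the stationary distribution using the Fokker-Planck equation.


Stationary variance = sigma^2 / (2*theta)
= 1.3900^2 / (2*3.1700)
= 1.9321 / 6.3400
= 0.3047

0.3047


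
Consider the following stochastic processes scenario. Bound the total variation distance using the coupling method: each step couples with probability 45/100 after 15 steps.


TV distance bound <= (1-delta)^n
= (1 - 0.4500)^15
= 0.5500^15
= 1.2748e-04

1.2748e-04


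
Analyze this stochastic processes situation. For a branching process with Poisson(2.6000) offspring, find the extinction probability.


Since mu = 2.6000 > 1, extinction prob q < 1.
Solve s = exp(mu*(s-1)) iteratively.
q = 0.0951

0.0951


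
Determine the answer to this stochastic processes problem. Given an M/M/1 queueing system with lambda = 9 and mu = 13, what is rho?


rho = lambda/mu
= 9/13
= 0.6923

0.6923


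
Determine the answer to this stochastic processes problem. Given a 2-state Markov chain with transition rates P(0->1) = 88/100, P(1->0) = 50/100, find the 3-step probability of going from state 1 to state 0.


Computing P^3 by matrix multiplication.
P = [[0.1200, 0.8800], [0.5000, 0.5000]]
After raising P to the power 3:
P^3(1,0) = 0.3822

0.3822


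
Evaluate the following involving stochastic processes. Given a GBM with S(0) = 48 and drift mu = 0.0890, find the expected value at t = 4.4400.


E[S(t)] = S(0) * exp(mu * t)
= 48 * exp(0.0890 * 4.4400)
= 48 * 1.4846
= 71.2618

71.2618


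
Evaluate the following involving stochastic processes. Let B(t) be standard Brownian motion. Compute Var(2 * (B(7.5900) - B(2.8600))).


Var(alpha*(B(t)-B(s))) = alpha^2 * (t-s)
= 2^2 * (7.5900 - 2.8600)
= 4 * 4.7300
= 18.9200

18.9200


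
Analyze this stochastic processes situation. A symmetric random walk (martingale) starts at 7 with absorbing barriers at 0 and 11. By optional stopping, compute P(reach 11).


By optional stopping theorem: E(M at tau) = M(0) = 7
P(hit 11)*11 + P(hit 0)*0 = 7
P(hit 11) = (7 - 0)/(11 - 0) = 7/11 = 0.6364

0.6364


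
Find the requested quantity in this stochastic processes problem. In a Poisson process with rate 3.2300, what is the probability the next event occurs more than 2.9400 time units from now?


P(X > t) = exp(-lambda * t)
= exp(-3.2300 * 2.9400)
= exp(-9.4962) = 7.5137e-05

7.5137e-05


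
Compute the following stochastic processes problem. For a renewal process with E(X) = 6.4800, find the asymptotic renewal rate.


Long-run renewal rate = 1/E(X)
= 1/6.4800
= 0.1543

0.1543


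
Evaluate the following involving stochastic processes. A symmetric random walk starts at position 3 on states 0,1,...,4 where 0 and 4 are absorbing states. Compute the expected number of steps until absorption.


For symmetric RW on 0,...,N with absorbing barriers, E(i) = i*(N-i)
E(3) = 3 * 1 = 3

3


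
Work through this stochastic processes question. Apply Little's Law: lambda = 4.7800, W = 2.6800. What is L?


Little's Law: L = lambda * W
= 4.7800 * 2.6800
= 12.8104

12.8104


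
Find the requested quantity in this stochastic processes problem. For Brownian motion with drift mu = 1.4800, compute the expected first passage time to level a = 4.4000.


Expected first passage time = a/mu
= 4.4000/1.4800
= 2.9730

2.9730


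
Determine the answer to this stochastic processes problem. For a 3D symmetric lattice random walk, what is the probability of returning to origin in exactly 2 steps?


P(return in 2 steps) = P(reverse first step) = 1/(2d)
= 1/6
= 0.1667

0.1667


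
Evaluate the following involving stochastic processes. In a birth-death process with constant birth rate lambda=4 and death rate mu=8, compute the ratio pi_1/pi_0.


For birth-death process, pi_n/pi_0 = (lambda/mu)^n
= (4/8)^1
= 0.5000

0.5000


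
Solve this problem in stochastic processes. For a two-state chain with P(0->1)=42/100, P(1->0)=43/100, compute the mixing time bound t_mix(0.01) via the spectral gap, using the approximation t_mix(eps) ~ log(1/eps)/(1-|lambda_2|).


lambda_2 = |1 - p01 - p10| = |1 - 0.4200 - 0.4300| = 0.1500
t_mix ~ log(1/eps)/(1 - |lambda_2|)
= log(100)/(1 - 0.1500) = 4.6052/0.8500
= 5.4178

5.4178


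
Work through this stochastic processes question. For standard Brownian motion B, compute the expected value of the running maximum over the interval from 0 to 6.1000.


E(max B(s)) = sqrt(2t/pi)
= sqrt(2*6.1000/pi)
= sqrt(3.8834)
= 1.9706

1.9706


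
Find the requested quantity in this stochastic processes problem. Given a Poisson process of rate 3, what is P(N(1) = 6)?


P(N(t)=k) = (lambda*t)^k * exp(-lambda*t) / k!
lambda*t = 3
= 3^6 * exp(-3) / 6!
= 729 * 0.0498 / 720
= 0.0504

0.0504


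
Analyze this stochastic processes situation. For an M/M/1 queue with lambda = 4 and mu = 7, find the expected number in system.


rho = 4/7 = 0.5714
L = rho/(1-rho)
= 0.5714/0.4286
= 1.3333

1.3333


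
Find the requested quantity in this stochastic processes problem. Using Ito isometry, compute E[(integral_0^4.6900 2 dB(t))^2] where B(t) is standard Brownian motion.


By Ito isometry: E[(int f dB)^2] = int f^2 dt
= 2^2 * 4.6900
= 4 * 4.6900 = 18.7600

18.7600


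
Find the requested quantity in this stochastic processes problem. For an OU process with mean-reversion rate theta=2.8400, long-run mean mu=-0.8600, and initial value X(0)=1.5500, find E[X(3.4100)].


E[X(t)] = mu + (X(0) - mu)*exp(-theta*t)
= -0.8600 + (1.5500 - -0.8600)*exp(-2.8400*3.4100)
= -0.8600 + 2.4100 * 6.2247e-05
= -0.8598

-0.8598


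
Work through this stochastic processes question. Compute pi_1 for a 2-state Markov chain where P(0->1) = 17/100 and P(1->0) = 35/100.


Stationary distribution: pi_0 = p10/(p01+p10), pi_1 = p01/(p01+p10)
p01 = 0.1700, p10 = 0.3500
pi_1 = 0.3269

0.3269


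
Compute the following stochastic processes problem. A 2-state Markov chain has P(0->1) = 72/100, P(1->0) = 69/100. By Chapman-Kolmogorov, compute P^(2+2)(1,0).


P^4 = P^2 * P^2
Computing via matrix multiplication of the transition matrix.
Entry (1,0) of P^4 = 0.4755

0.4755


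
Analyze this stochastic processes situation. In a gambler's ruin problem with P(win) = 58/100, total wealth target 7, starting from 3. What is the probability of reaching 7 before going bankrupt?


Gambler's ruin formula:
r = q/p = 0.4200/0.5800 = 0.7241
P(win) = (1 - r^i)/(1 - r^N)
= (1 - 0.7241^3)/(1 - 0.7241^7)
= 0.6926

0.6926


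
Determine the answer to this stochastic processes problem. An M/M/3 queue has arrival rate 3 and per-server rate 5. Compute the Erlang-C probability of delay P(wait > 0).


a = lambda/mu = 0.6000
rho = a/c = 0.2000
Erlang-C formula applied:
C(c,a) = 0.0247

0.0247


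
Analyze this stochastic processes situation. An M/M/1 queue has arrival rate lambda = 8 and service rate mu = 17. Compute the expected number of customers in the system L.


rho = 8/17 = 0.4706
L = rho/(1-rho)
= 0.4706/0.5294
= 0.8889

0.8889


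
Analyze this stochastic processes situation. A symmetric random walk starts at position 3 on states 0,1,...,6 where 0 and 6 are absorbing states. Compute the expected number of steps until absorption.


For symmetric RW on 0,...,N with absorbing barriers, E(i) = i*(N-i)
E(3) = 3 * 3 = 9

9


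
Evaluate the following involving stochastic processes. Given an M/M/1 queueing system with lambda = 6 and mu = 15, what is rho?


rho = lambda/mu
= 6/15
= 0.4000

0.4000


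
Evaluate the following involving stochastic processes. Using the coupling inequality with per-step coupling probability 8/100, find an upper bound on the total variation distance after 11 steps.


TV distance bound <= (1-delta)^n
= (1 - 0.0800)^11
= 0.9200^11
= 0.3996

0.3996


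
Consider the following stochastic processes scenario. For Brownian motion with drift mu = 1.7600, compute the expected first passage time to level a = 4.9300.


Expected first passage time = a/mu
= 4.9300/1.7600
= 2.8011

2.8011


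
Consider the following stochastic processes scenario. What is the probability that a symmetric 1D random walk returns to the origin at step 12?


P(S(12) = 0) = C(12,6) / 4^6
= 924 / 4096
= 0.2256

0.2256


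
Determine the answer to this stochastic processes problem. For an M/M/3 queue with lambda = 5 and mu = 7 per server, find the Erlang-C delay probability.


a = lambda/mu = 0.7143
rho = a/c = 0.2381
Erlang-C formula applied:
C(c,a) = 0.0389

0.0389


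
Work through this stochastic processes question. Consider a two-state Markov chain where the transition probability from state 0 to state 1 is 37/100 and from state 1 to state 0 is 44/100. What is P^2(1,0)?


Computing P^2 by matrix multiplication.
P = [[0.6300, 0.3700], [0.4400, 0.5600]]
After raising P to the power 2:
P^2(1,0) = 0.5236

0.5236


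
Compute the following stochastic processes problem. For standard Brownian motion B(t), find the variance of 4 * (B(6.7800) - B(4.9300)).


Var(alpha*(B(t)-B(s))) = alpha^2 * (t-s)
= 4^2 * (6.7800 - 4.9300)
= 16 * 1.8500
= 29.6000

29.6000


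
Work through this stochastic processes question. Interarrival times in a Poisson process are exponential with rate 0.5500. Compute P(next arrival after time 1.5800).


P(X > t) = exp(-lambda * t)
= exp(-0.5500 * 1.5800)
= exp(-0.8690) = 0.4194

0.4194


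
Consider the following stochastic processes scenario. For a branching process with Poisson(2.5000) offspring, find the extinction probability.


Since mu = 2.5000 > 1, extinction prob q < 1.
Solve s = exp(mu*(s-1)) iteratively.
q = 0.1074

0.1074


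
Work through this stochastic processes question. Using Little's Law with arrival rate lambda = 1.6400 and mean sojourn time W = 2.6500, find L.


Little's Law: L = lambda * W
= 1.6400 * 2.6500
= 4.3460

4.3460


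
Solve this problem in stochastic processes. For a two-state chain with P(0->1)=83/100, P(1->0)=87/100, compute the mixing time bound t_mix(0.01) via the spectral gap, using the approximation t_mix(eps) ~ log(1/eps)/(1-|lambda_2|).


lambda_2 = |1 - p01 - p10| = |1 - 0.8300 - 0.8700| = 0.7000
t_mix ~ log(1/eps)/(1 - |lambda_2|)
= log(100)/(1 - 0.7000) = 4.6052/0.3000
= 15.3506

15.3506


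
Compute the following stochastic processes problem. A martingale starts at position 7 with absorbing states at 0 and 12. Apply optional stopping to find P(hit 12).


By optional stopping theorem: E(M at tau) = M(0) = 7
P(hit 12)*12 + P(hit 0)*0 = 7
P(hit 12) = (7 - 0)/(12 - 0) = 7/12 = 0.5833

0.5833


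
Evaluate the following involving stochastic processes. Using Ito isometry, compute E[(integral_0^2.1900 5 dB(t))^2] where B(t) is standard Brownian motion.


By Ito isometry: E[(int f dB)^2] = int f^2 dt
= 5^2 * 2.1900
= 25 * 2.1900 = 54.7500

54.7500


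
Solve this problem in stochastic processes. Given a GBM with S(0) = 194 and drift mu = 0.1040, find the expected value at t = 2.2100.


E[S(t)] = S(0) * exp(mu * t)
= 194 * exp(0.1040 * 2.2100)
= 194 * 1.2584
= 244.1293

244.1293


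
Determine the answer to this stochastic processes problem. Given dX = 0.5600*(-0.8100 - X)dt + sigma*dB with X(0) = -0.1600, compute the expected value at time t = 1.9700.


E[X(t)] = mu + (X(0) - mu)*exp(-theta*t)
= -0.8100 + (-0.1600 - -0.8100)*exp(-0.5600*1.9700)
= -0.8100 + 0.6500 * 0.3318
= -0.5943

-0.5943


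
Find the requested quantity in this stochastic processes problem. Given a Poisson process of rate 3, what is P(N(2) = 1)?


P(N(t)=k) = (lambda*t)^k * exp(-lambda*t) / k!
lambda*t = 6
= 6^1 * exp(-6) / 1!
= 6 * 0.0025 / 1
= 0.0149

0.0149


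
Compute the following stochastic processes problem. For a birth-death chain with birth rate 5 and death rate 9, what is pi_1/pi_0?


For birth-death process, pi_n/pi_0 = (lambda/mu)^n
= (5/9)^1
= 0.5556

0.5556


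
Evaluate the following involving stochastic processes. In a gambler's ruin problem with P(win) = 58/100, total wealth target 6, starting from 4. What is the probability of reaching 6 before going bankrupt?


Gambler's ruin formula:
r = q/p = 0.4200/0.5800 = 0.7241
P(win) = (1 - r^i)/(1 - r^N)
= (1 - 0.7241^4)/(1 - 0.7241^6)
= 0.8472

0.8472


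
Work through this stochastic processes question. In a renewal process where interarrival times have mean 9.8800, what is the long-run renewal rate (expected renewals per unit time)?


Long-run renewal rate = 1/E(X)
= 1/9.8800
= 0.1012

0.1012


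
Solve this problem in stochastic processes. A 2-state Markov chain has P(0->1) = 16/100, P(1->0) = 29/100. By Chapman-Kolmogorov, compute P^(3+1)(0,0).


P^4 = P^3 * P^1
Computing via matrix multiplication of the transition matrix.
Entry (0,0) of P^4 = 0.6770

0.6770


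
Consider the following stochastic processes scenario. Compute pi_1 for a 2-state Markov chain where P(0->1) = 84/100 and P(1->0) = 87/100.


Stationary distribution: pi_0 = p10/(p01+p10), pi_1 = p01/(p01+p10)
p01 = 0.8400, p10 = 0.8700
pi_1 = 0.4912

0.4912


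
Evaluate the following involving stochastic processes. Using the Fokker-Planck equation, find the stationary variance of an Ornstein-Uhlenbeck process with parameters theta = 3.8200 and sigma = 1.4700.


Stationary variance = sigma^2 / (2*theta)
= 1.4700^2 / (2*3.8200)
= 2.1609 / 7.6400
= 0.2828

0.2828


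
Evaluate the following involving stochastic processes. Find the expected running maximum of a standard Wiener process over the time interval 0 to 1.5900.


E(max B(s)) = sqrt(2t/pi)
= sqrt(2*1.5900/pi)
= sqrt(1.0122)
= 1.0061

1.0061


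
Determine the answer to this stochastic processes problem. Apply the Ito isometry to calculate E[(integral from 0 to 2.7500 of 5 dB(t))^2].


By Ito isometry: E[(int f dB)^2] = int f^2 dt
= 5^2 * 2.7500
= 25 * 2.7500 = 68.7500

68.7500


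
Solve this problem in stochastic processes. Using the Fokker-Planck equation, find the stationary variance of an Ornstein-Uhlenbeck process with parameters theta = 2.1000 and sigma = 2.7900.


Stationary variance = sigma^2 / (2*theta)
= 2.7900^2 / (2*2.1000)
= 7.7841 / 4.2000
= 1.8534

1.8534


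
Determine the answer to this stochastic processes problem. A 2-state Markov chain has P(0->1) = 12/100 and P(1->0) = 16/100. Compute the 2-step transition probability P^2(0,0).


Computing P^2 by matrix multiplication.
P = [[0.8800, 0.1200], [0.1600, 0.8400]]
After raising P to the power 2:
P^2(0,0) = 0.7936

0.7936


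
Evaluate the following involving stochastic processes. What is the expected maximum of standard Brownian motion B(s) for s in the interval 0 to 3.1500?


E(max B(s)) = sqrt(2t/pi)
= sqrt(2*3.1500/pi)
= sqrt(2.0054)
= 1.4161

1.4161


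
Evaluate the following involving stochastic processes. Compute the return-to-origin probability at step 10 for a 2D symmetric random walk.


P = C(10,5)^2 / 4^10
= 252^2 / 1048576
= 63504 / 1048576
= 0.0606

0.0606


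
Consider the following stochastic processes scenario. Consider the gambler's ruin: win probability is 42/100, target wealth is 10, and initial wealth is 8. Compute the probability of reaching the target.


Gambler's ruin formula:
r = q/p = 0.5800/0.4200 = 1.3810
P(win) = (1 - r^i)/(1 - r^N)
= (1 - 1.3810^8)/(1 - 1.3810^10)
= 0.5047

0.5047


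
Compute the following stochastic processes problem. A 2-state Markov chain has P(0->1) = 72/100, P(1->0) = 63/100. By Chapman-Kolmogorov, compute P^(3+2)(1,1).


P^5 = P^3 * P^2
Computing via matrix multiplication of the transition matrix.
Entry (1,1) of P^5 = 0.5309

0.5309


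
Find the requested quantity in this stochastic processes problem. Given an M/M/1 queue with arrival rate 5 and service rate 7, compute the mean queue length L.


rho = 5/7 = 0.7143
L = rho/(1-rho)
= 0.7143/0.2857
= 2.5000

2.5000


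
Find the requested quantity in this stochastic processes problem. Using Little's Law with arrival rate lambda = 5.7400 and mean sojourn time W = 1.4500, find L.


Little's Law: L = lambda * W
= 5.7400 * 1.4500
= 8.3230

8.3230


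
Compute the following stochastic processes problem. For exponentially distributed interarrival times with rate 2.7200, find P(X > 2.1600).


P(X > t) = exp(-lambda * t)
= exp(-2.7200 * 2.1600)
= exp(-5.8752) = 0.0028

0.0028


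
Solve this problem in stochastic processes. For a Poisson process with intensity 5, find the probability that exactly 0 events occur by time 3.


P(N(t)=k) = (lambda*t)^k * exp(-lambda*t) / k!
lambda*t = 15
= 15^0 * exp(-15) / 0!
= 1 * 3.0590e-07 / 1
= 3.0590e-07

3.0590e-07


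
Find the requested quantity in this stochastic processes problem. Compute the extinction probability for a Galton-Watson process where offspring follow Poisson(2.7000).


Since mu = 2.7000 > 1, extinction prob q < 1.
Solve s = exp(mu*(s-1)) iteratively.
q = 0.0844

0.0844


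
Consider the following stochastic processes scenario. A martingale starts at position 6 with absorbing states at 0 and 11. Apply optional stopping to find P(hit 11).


By optional stopping theorem: E(M at tau) = M(0) = 6
P(hit 11)*11 + P(hit 0)*0 = 6
P(hit 11) = (6 - 0)/(11 - 0) = 6/11 = 0.5455

0.5455


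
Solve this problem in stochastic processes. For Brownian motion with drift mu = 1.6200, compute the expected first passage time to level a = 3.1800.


Expected first passage time = a/mu
= 3.1800/1.6200
= 1.9630

1.9630


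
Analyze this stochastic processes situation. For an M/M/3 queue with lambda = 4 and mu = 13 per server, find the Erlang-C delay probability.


a = lambda/mu = 0.3077
rho = a/c = 0.1026
Erlang-C formula applied:
C(c,a) = 0.0040

0.0040


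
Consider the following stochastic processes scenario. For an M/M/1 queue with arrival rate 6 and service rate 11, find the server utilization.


rho = lambda/mu
= 6/11
= 0.5455

0.5455


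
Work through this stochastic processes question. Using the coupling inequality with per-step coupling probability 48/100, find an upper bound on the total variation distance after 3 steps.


TV distance bound <= (1-delta)^n
= (1 - 0.4800)^3
= 0.5200^3
= 0.1406

0.1406


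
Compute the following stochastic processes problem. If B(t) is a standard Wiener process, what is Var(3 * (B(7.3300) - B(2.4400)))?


Var(alpha*(B(t)-B(s))) = alpha^2 * (t-s)
= 3^2 * (7.3300 - 2.4400)
= 9 * 4.8900
= 44.0100

44.0100


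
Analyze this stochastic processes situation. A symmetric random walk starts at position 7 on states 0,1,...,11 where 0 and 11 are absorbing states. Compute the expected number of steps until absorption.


For symmetric RW on 0,...,N with absorbing barriers, E(i) = i*(N-i)
E(7) = 7 * 4 = 28

28


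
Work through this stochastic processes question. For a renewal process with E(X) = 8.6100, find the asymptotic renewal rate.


Long-run renewal rate = 1/E(X)
= 1/8.6100
= 0.1161

0.1161


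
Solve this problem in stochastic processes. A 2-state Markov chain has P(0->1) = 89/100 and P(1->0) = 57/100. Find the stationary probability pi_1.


Stationary distribution: pi_0 = p10/(p01+p10), pi_1 = p01/(p01+p10)
p01 = 0.8900, p10 = 0.5700
pi_1 = 0.6096

0.6096


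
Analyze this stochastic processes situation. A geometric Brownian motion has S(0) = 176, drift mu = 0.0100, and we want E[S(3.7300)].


E[S(t)] = S(0) * exp(mu * t)
= 176 * exp(0.0100 * 3.7300)
= 176 * 1.0380
= 182.6888

182.6888


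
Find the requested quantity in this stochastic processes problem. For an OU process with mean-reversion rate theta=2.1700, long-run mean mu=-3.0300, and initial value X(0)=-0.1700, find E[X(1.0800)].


E[X(t)] = mu + (X(0) - mu)*exp(-theta*t)
= -3.0300 + (-0.1700 - -3.0300)*exp(-2.1700*1.0800)
= -3.0300 + 2.8600 * 0.0960
= -2.7555

-2.7555


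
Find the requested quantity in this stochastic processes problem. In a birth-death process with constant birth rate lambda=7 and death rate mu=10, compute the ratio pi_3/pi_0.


For birth-death process, pi_n/pi_0 = (lambda/mu)^n
= (7/10)^3
= 0.3430

0.3430


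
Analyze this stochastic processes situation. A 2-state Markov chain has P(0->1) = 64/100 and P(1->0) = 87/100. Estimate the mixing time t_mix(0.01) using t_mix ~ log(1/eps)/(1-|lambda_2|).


lambda_2 = |1 - p01 - p10| = |1 - 0.6400 - 0.8700| = 0.5100
t_mix ~ log(1/eps)/(1 - |lambda_2|)
= log(100)/(1 - 0.5100) = 4.6052/0.4900
= 9.3983

9.3983


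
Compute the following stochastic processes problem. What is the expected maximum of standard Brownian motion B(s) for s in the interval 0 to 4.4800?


E(max B(s)) = sqrt(2t/pi)
= sqrt(2*4.4800/pi)
= sqrt(2.8521)
= 1.6888

1.6888


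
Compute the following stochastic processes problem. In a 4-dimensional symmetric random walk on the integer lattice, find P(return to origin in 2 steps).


P(return in 2 steps) = P(reverse first step) = 1/(2d)
= 1/8
= 0.1250

0.1250


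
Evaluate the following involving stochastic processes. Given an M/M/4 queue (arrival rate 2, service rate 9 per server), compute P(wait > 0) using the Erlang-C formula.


a = lambda/mu = 0.2222
rho = a/c = 0.0556
Erlang-C formula applied:
C(c,a) = 8.6149e-05

8.6149e-05


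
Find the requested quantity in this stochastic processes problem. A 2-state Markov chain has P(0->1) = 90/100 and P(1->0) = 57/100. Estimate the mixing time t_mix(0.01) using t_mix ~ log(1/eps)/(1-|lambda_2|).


lambda_2 = |1 - p01 - p10| = |1 - 0.9000 - 0.5700| = 0.4700
t_mix ~ log(1/eps)/(1 - |lambda_2|)
= log(100)/(1 - 0.4700) = 4.6052/0.5300
= 8.6890

8.6890


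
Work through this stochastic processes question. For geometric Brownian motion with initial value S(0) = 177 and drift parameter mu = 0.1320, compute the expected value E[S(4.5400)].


E[S(t)] = S(0) * exp(mu * t)
= 177 * exp(0.1320 * 4.5400)
= 177 * 1.8208
= 322.2829

322.2829


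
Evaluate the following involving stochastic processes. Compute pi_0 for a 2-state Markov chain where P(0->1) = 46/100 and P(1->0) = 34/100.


Stationary distribution: pi_0 = p10/(p01+p10), pi_1 = p01/(p01+p10)
p01 = 0.4600, p10 = 0.3400
pi_0 = 0.4250

0.4250


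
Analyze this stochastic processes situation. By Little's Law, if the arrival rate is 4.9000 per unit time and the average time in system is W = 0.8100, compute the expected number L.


Little's Law: L = lambda * W
= 4.9000 * 0.8100
= 3.9690

3.9690


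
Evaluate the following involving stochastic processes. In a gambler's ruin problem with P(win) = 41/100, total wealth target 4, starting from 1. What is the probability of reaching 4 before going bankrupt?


Gambler's ruin formula:
r = q/p = 0.5900/0.4100 = 1.4390
P(win) = (1 - r^i)/(1 - r^N)
= (1 - 1.4390^1)/(1 - 1.4390^4)
= 0.1335

0.1335


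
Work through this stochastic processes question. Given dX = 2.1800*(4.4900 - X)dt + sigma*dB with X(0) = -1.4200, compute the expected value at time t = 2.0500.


E[X(t)] = mu + (X(0) - mu)*exp(-theta*t)
= 4.4900 + (-1.4200 - 4.4900)*exp(-2.1800*2.0500)
= 4.4900 + -5.9100 * 0.0115
= 4.4223

4.4223


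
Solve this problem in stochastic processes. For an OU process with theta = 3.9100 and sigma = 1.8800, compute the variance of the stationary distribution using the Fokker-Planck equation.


Stationary variance = sigma^2 / (2*theta)
= 1.8800^2 / (2*3.9100)
= 3.5344 / 7.8200
= 0.4520

0.4520


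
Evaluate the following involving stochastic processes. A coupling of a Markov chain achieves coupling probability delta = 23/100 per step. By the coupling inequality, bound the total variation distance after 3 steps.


TV distance bound <= (1-delta)^n
= (1 - 0.2300)^3
= 0.7700^3
= 0.4565

0.4565


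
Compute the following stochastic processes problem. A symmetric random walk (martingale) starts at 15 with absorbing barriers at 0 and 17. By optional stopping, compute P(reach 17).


By optional stopping theorem: E(M at tau) = M(0) = 15
P(hit 17)*17 + P(hit 0)*0 = 15
P(hit 17) = (15 - 0)/(17 - 0) = 15/17 = 0.8824

0.8824


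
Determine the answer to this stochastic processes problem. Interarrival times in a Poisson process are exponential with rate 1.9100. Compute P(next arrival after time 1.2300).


P(X > t) = exp(-lambda * t)
= exp(-1.9100 * 1.2300)
= exp(-2.3493) = 0.0954

0.0954


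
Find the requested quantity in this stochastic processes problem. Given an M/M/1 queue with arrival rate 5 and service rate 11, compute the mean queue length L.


rho = 5/11 = 0.4545
L = rho/(1-rho)
= 0.4545/0.5455
= 0.8333

0.8333


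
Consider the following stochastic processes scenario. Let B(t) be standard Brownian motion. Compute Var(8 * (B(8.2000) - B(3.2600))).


Var(alpha*(B(t)-B(s))) = alpha^2 * (t-s)
= 8^2 * (8.2000 - 3.2600)
= 64 * 4.9400
= 316.1600

316.1600


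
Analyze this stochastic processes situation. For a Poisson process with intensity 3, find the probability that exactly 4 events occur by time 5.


P(N(t)=k) = (lambda*t)^k * exp(-lambda*t) / k!
lambda*t = 15
= 15^4 * exp(-15) / 4!
= 50625 * 3.0590e-07 / 24
= 6.4526e-04

6.4526e-04


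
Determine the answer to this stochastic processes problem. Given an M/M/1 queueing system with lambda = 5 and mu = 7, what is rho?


rho = lambda/mu
= 5/7
= 0.7143

0.7143


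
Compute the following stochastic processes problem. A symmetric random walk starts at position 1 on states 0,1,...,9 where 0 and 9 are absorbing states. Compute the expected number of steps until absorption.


For symmetric RW on 0,...,N with absorbing barriers, E(i) = i*(N-i)
E(1) = 1 * 8 = 8

8


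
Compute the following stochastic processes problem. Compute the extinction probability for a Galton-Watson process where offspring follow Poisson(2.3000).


Since mu = 2.3000 > 1, extinction prob q < 1.
Solve s = exp(mu*(s-1)) iteratively.
q = 0.1376

0.1376


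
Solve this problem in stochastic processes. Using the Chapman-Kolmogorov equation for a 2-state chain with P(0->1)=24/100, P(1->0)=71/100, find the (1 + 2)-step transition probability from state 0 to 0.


P^3 = P^1 * P^2
Computing via matrix multiplication of the transition matrix.
Entry (0,0) of P^3 = 0.7474

0.7474


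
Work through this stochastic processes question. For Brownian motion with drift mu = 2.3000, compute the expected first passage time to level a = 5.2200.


Expected first passage time = a/mu
= 5.2200/2.3000
= 2.2696

2.2696


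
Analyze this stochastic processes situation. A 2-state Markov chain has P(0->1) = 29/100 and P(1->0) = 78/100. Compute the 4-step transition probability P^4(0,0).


Computing P^4 by matrix multiplication.
P = [[0.7100, 0.2900], [0.7800, 0.2200]]
After raising P to the power 4:
P^4(0,0) = 0.7290

0.7290


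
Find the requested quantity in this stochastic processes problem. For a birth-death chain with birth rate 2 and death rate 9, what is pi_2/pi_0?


For birth-death process, pi_n/pi_0 = (lambda/mu)^n
= (2/9)^2
= 0.0494

0.0494


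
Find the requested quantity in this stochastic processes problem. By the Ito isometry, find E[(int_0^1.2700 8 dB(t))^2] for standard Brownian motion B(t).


By Ito isometry: E[(int f dB)^2] = int f^2 dt
= 8^2 * 1.2700
= 64 * 1.2700 = 81.2800

81.2800


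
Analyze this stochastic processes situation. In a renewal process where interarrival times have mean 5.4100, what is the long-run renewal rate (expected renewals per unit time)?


Long-run renewal rate = 1/E(X)
= 1/5.4100
= 0.1848

0.1848


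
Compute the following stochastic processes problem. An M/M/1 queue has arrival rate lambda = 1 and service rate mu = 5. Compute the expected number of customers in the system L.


rho = 1/5 = 0.2000
L = rho/(1-rho)
= 0.2000/0.8000
= 0.2500

0.2500


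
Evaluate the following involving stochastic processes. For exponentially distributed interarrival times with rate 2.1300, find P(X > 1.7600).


P(X > t) = exp(-lambda * t)
= exp(-2.1300 * 1.7600)
= exp(-3.7488) = 0.0235

0.0235


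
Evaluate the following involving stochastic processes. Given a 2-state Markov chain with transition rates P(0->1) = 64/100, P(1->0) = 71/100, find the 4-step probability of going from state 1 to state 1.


Computing P^4 by matrix multiplication.
P = [[0.3600, 0.6400], [0.7100, 0.2900]]
After raising P to the power 4:
P^4(1,1) = 0.4820

0.4820


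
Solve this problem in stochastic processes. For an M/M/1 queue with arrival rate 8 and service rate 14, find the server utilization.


rho = lambda/mu
= 8/14
= 0.5714

0.5714


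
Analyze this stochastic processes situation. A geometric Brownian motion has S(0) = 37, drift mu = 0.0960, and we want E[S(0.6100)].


E[S(t)] = S(0) * exp(mu * t)
= 37 * exp(0.0960 * 0.6100)
= 37 * 1.0603
= 39.2314

39.2314


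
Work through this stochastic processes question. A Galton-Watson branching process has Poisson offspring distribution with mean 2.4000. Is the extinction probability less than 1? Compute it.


Since mu = 2.4000 > 1, extinction prob q < 1.
Solve s = exp(mu*(s-1)) iteratively.
q = 0.1214

0.1214


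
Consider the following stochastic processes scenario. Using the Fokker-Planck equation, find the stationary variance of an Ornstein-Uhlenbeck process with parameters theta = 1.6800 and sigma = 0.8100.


Stationary variance = sigma^2 / (2*theta)
= 0.8100^2 / (2*1.6800)
= 0.6561 / 3.3600
= 0.1953

0.1953


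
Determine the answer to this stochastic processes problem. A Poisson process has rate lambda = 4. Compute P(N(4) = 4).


P(N(t)=k) = (lambda*t)^k * exp(-lambda*t) / k!
lambda*t = 16
= 16^4 * exp(-16) / 4!
= 65536 * 1.1254e-07 / 24
= 3.0730e-04

3.0730e-04


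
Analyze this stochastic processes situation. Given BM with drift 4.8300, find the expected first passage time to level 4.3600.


Expected first passage time = a/mu
= 4.3600/4.8300
= 0.9027

0.9027


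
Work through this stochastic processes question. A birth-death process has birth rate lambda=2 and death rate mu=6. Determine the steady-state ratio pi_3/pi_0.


For birth-death process, pi_n/pi_0 = (lambda/mu)^n
= (2/6)^3
= 0.0370

0.0370
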